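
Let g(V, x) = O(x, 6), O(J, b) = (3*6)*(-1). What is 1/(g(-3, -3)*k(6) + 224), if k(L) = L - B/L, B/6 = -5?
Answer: 1/26 ≈ 0.038462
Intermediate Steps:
B = -30 (B = 6*(-5) = -30)
O(J, b) = -18 (O(J, b) = 18*(-1) = -18)
g(V, x) = -18
k(L) = L + 30/L (k(L) = L - (-30)/L = L + 30/L)
1/(g(-3, -3)*k(6) + 224) = 1/(-18*(6 + 30/6) + 224) = 1/(-18*(6 + 30*(1/6)) + 224) = 1/(-18*(6 + 5) + 224) = 1/(-18*11 + 224) = 1/(-198 + 224) = 1/26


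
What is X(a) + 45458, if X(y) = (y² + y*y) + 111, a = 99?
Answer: 65171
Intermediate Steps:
X(y) = 111 + 2*y² (X(y) = (y² + y²) + 111 = 2*y² + 111 = 111 + 2*y²)
X(a) + 45458 = (111 + 2*99²) + 45458 = (111 + 2*9801) + 45458 = (111 + 19602) + 45458 = 19713 + 45458 = 65171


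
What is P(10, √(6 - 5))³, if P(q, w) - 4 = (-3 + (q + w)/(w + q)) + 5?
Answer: 343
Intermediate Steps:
P(q, w) = 7 (P(q, w) = 4 + ((-3 + (q + w)/(w + q)) + 5) = 4 + ((-3 + (q + w)/(q + w)) + 5) = 4 + ((-3 + 1) + 5) = 4 + (-2 + 5) = 4 + 3 = 7)
P(10, √(6 - 5))³ = 7³ = 343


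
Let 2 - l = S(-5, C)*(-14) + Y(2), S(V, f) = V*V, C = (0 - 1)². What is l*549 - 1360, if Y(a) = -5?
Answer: 194633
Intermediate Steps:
C = 1 (C = (-1)² = 1)
S(V, f) = V²
l = 357 (l = 2 - ((-5)²*(-14) - 5) = 2 - (25*(-14) - 5) = 2 - (-350 - 5) = 2 - 1*(-355) = 2 + 355 = 357)
l*549 - 1360 = 357*549 - 1360 = 195993 - 1360 = 194633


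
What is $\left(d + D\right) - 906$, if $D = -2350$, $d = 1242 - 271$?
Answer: $-2285$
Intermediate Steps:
$d = 971$
$\left(d + D\right) - 906 = \left(971 - 2350\right) - 906 = -1379 - 906 = -2285$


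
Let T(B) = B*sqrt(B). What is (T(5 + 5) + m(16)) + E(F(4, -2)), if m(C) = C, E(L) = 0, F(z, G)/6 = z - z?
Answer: 16 + 10*sqrt(10) ≈ 47.623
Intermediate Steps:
F(z, G) = 0 (F(z, G) = 6*(z - z) = 6*0 = 0)
T(B) = B**(3/2)
(T(5 + 5) + m(16)) + E(F(4, -2)) = ((5 + 5)**(3/2) + 16) + 0 = (10**(3/2) + 16) + 0 = (10*sqrt(10) + 16) + 0 = (16 + 10*sqrt(10)) + 0 = 16 + 10*sqrt(10)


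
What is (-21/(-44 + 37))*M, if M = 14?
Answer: 42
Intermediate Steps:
(-21/(-44 + 37))*M = -21/(-44 + 37)*14 = -21/(-7)*14 = -21*(-⅐)*14 = 3*14 = 42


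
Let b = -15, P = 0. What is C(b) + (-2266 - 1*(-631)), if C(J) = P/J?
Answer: -1635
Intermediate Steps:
C(J) = 0 (C(J) = 0/J = 0)
C(b) + (-2266 - 1*(-631)) = 0 + (-2266 - 1*(-631)) = 0 + (-2266 + 631) = 0 - 1635 = -1635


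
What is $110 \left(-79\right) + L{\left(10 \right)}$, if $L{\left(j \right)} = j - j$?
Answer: $-8690$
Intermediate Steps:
$L{\left(j \right)} = 0$
$110 \left(-79\right) + L{\left(10 \right)} = 110 \left(-79\right) + 0 = -8690 + 0 = -8690$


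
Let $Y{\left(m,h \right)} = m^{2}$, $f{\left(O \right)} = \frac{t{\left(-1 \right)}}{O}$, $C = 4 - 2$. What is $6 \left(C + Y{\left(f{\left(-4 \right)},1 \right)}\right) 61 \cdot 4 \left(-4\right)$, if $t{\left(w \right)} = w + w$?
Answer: $-13176$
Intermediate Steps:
$t{\left(w \right)} = 2 w$
$C = 2$ ($C = 4 - 2 = 2$)
$f{\left(O \right)} = - \frac{2}{O}$ ($f{\left(O \right)} = \frac{2 \left(-1\right)}{O} = - \frac{2}{O}$)
$6 \left(C + Y{\left(f{\left(-4 \right)},1 \right)}\right) 61 \cdot 4 \left(-4\right) = 6 \left(2 + \left(- \frac{2}{-4}\right)^{2}\right) 61 \cdot 4 \left(-4\right) = 6 \left(2 + \left(\left(-2\right) \left(- \frac{1}{4}\right)\right)^{2}\right) 61 \left(-16\right) = 6 \left(2 + \left(\frac{1}{2}\right)^{2}\right) 61 \left(-16\right) = 6 \left(2 + \frac{1}{4}\right) 61 \left(-16\right) = 6 \cdot \frac{9}{4} \cdot 61 \left(-16\right) = \frac{27}{2} \cdot 61 \left(-16\right) = \frac{1647}{2} \left(-16\right) = -13176$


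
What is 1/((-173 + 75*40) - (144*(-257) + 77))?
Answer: 1/39758 ≈ 2.5152e-5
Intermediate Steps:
1/((-173 + 75*40) - (144*(-257) + 77)) = 1/((-173 + 3000) - (-37008 + 77)) = 1/(2827 - 1*(-36931)) = 1/(2827 + 36931) = 1/39758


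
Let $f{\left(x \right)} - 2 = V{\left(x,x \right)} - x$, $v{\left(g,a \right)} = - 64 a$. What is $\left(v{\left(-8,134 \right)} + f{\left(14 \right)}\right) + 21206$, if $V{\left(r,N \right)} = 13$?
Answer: $12631$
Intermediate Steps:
$f{\left(x \right)} = 15 - x$ ($f{\left(x \right)} = 2 - \left(-13 + x\right) = 15 - x$)
$\left(v{\left(-8,134 \right)} + f{\left(14 \right)}\right) + 21206 = \left(\left(-64\right) 134 + \left(15 - 14\right)\right) + 21206 = \left(-8576 + \left(15 - 14\right)\right) + 21206 = \left(-8576 + 1\right) + 21206 = -8575 + 21206 = 12631$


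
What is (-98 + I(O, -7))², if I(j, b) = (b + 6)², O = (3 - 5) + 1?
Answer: 9409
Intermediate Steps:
O = -1 (O = -2 + 1 = -1)
I(j, b) = (6 + b)²
(-98 + I(O, -7))² = (-98 + (6 - 7)²)² = (-98 + (-1)²)² = (-98 + 1)² = (-97)² = 9409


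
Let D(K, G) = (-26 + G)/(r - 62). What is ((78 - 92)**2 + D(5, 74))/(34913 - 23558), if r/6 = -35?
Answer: 3329/193035 ≈ 0.017246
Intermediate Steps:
r = -210 (r = 6*(-35) = -210)
D(K, G) = 13/136 - G/272 (D(K, G) = (-26 + G)/(-210 - 62) = (-26 + G)/(-272) = (-26 + G)*(-1/272) = 13/136 - G/272)
((78 - 92)**2 + D(5, 74))/(34913 - 23558) = ((78 - 92)**2 + (13/136 - 1/272*74))/(34913 - 23558) = ((-14)**2 + (13/136 - 37/136))/11355 = (196 - 3/17)*(1/11355) = (3329/17)*(1/11355) = 3329/193035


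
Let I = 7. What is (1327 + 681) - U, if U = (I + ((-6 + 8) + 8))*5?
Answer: 1923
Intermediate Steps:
U = 85 (U = (7 + ((-6 + 8) + 8))*5 = (7 + (2 + 8))*5 = (7 + 10)*5 = 17*5 = 85)
(1327 + 681) - U = (1327 + 681) - 1*85 = 2008 - 85 = 1923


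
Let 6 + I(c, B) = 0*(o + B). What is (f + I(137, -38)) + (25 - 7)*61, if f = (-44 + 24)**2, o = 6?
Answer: 1492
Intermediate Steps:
I(c, B) = -6 (I(c, B) = -6 + 0*(6 + B) = -6 + 0 = -6)
f = 400 (f = (-20)**2 = 400)
(f + I(137, -38)) + (25 - 7)*61 = (400 - 6) + (25 - 7)*61 = 394 + 18*61 = 394 + 1098 = 1492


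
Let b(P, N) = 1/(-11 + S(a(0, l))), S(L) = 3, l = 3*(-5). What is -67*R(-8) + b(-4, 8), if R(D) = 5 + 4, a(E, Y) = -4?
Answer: -4825/8 ≈ -603.13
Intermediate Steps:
l = -15
R(D) = 9
b(P, N) = -⅛ (b(P, N) = 1/(-11 + 3) = 1/(-8) = -⅛)
-67*R(-8) + b(-4, 8) = -67*9 - ⅛ = -603 - ⅛ = -4825/8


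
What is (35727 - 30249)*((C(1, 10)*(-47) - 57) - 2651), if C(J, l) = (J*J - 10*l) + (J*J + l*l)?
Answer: -15349356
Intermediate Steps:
C(J, l) = l² - 10*l + 2*J² (C(J, l) = (J² - 10*l) + (J² + l²) = l² - 10*l + 2*J²)
(35727 - 30249)*((C(1, 10)*(-47) - 57) - 2651) = (35727 - 30249)*(((10² - 10*10 + 2*1²)*(-47) - 57) - 2651) = 5478*(((100 - 100 + 2*1)*(-47) - 57) - 2651) = 5478*(((100 - 100 + 2)*(-47) - 57) - 2651) = 5478*((2*(-47) - 57) - 2651) = 5478*((-94 - 57) - 2651) = 5478*(-151 - 2651) = 5478*(-2802) = -15349356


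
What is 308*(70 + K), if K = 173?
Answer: 74844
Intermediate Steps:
308*(70 + K) = 308*(70 + 173) = 308*243 = 74844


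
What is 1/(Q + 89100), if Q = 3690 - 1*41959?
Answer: 1/50831 ≈ 1.9673e-5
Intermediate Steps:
Q = -38269 (Q = 3690 - 41959 = -38269)
1/(Q + 89100) = 1/(-38269 + 89100) = 1/50831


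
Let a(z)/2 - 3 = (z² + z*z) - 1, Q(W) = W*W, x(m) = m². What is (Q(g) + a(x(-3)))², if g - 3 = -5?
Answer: 110224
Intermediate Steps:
g = -2 (g = 3 - 5 = -2)
Q(W) = W²
a(z) = 4 + 4*z² (a(z) = 6 + 2*((z² + z*z) - 1) = 6 + 2*((z² + z²) - 1) = 6 + 2*(2*z² - 1) = 6 + 2*(-1 + 2*z²) = 6 + (-2 + 4*z²) = 4 + 4*z²)
(Q(g) + a(x(-3)))² = ((-2)² + (4 + 4*((-3)²)²))² = (4 + (4 + 4*9²))² = (4 + (4 + 4*81))² = (4 + (4 + 324))² = (4 + 328)² = 332² = 110224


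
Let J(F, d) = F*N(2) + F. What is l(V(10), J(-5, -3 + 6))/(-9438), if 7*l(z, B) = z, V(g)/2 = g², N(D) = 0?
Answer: -100/33033 ≈ -0.0030273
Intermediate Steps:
V(g) = 2*g²
J(F, d) = F (J(F, d) = F*0 + F = 0 + F = F)
l(z, B) = z/7
l(V(10), J(-5, -3 + 6))/(-9438) = ((2*10²)/7)/(-9438) = ((2*100)/7)*(-1/9438) = ((⅐)*200)*(-1/9438) = (200/7)*(-1/9438) = -100/33033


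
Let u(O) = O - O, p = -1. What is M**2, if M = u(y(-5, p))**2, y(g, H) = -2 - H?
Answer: 0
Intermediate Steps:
u(O) = 0
M = 0 (M = 0**2 = 0)
M**2 = 0**2 = 0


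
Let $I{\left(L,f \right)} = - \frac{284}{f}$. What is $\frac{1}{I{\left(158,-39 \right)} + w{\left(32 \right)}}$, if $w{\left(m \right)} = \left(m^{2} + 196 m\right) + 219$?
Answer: $\frac{39}{293369} \approx 0.00013294$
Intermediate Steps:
$w{\left(m \right)} = 219 + m^{2} + 196 m$
$\frac{1}{I{\left(158,-39 \right)} + w{\left(32 \right)}} = \frac{1}{- \frac{284}{-39} + \left(219 + 32^{2} + 196 \cdot 32\right)} = \frac{1}{\left(-284\right) \left(- \frac{1}{39}\right) + \left(219 + 1024 + 6272\right)} = \frac{1}{\frac{284}{39} + 7515} = \frac{1}{\frac{293369}{39}} = \frac{39}{293369}$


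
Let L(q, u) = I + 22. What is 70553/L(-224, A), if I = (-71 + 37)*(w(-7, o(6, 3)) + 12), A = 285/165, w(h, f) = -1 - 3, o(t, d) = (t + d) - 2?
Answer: -70553/250 ≈ -282.21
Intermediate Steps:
o(t, d) = -2 + d + t (o(t, d) = (d + t) - 2 = -2 + d + t)
w(h, f) = -4
A = 19/11 (A = 285*(1/165) = 19/11 ≈ 1.7273)
I = -272 (I = (-71 + 37)*(-4 + 12) = -34*8 = -272)
L(q, u) = -250 (L(q, u) = -272 + 22 = -250)
70553/L(-224, A) = 70553/(-250) = 70553*(-1/250) = -70553/250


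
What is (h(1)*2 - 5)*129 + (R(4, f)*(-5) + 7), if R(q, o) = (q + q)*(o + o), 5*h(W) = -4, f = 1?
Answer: -4622/5 ≈ -924.40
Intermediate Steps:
h(W) = -4/5 (h(W) = (1/5)*(-4) = -4/5)
R(q, o) = 4*o*q (R(q, o) = (2*q)*(2*o) = 4*o*q)
(h(1)*2 - 5)*129 + (R(4, f)*(-5) + 7) = (-4/5*2 - 5)*129 + ((4*1*4)*(-5) + 7) = (-8/5 - 5)*129 + (16*(-5) + 7) = -33/5*129 + (-80 + 7) = -4257/5 - 73 = -4622/5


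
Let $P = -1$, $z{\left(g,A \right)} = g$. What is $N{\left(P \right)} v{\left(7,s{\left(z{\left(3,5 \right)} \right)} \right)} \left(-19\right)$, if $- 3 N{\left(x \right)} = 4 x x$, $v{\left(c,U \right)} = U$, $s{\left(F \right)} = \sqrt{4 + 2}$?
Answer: $\frac{76 \sqrt{6}}{3} \approx 62.054$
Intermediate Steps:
$s{\left(F \right)} = \sqrt{6}$
$N{\left(x \right)} = - \frac{4 x^{2}}{3}$ ($N{\left(x \right)} = - \frac{4 x x}{3} = - \frac{4 x^{2}}{3}$)
$N{\left(P \right)} v{\left(7,s{\left(z{\left(3,5 \right)} \right)} \right)} \left(-19\right) = - \frac{4 \left(-1\right)^{2}}{3} \sqrt{6} \left(-19\right) = \left(- \frac{4}{3}\right) 1 \sqrt{6} \left(-19\right) = - \frac{4 \sqrt{6}}{3} \left(-19\right) = \frac{76 \sqrt{6}}{3}$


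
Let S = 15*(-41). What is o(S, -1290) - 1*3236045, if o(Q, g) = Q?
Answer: -3236660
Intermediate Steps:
S = -615
o(S, -1290) - 1*3236045 = -615 - 1*3236045 = -615 - 3236045 = -3236660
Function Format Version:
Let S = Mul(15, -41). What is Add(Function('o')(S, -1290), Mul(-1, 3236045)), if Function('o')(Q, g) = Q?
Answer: -3236660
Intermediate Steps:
S = -615
Add(Function('o')(S, -1290), Mul(-1, 3236045)) = Add(-615, Mul(-1, 3236045)) = Add(-615, -3236045) = -3236660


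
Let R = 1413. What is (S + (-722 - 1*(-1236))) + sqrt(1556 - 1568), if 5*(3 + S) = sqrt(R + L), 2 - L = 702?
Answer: 511 + sqrt(713)/5 + 2*I*sqrt(3) ≈ 516.34 + 3.4641*I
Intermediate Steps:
L = -700 (L = 2 - 1*702 = 2 - 702 = -700)
S = -3 + sqrt(713)/5 (S = -3 + sqrt(1413 - 700)/5 = -3 + sqrt(713)/5 ≈ 2.3404)
(S + (-722 - 1*(-1236))) + sqrt(1556 - 1568) = ((-3 + sqrt(713)/5) + (-722 - 1*(-1236))) + sqrt(1556 - 1568) = ((-3 + sqrt(713)/5) + (-722 + 1236)) + sqrt(-12) = ((-3 + sqrt(713)/5) + 514) + 2*I*sqrt(3) = (511 + sqrt(713)/5) + 2*I*sqrt(3) = 511 + sqrt(713)/5 + 2*I*sqrt(3)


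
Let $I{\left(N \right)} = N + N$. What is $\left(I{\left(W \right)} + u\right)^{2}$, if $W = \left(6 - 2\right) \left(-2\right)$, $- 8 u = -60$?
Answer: $\frac{289}{4} \approx 72.25$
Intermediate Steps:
$u = \frac{15}{2}$ ($u = \left(- \frac{1}{8}\right) \left(-60\right) = \frac{15}{2} \approx 7.5$)
$W = -8$ ($W = 4 \left(-2\right) = -8$)
$I{\left(N \right)} = 2 N$
$\left(I{\left(W \right)} + u\right)^{2} = \left(2 \left(-8\right) + \frac{15}{2}\right)^{2} = \left(-16 + \frac{15}{2}\right)^{2} = \left(- \frac{17}{2}\right)^{2} = \frac{289}{4}$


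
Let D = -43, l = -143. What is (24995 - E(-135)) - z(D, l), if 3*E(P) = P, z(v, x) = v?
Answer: 25083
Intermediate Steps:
E(P) = P/3
(24995 - E(-135)) - z(D, l) = (24995 - (-135)/3) - 1*(-43) = (24995 - 1*(-45)) + 43 = (24995 + 45) + 43 = 25040 + 43 = 25083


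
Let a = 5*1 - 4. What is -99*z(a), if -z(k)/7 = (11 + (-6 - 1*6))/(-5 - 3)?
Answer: 693/8 ≈ 86.625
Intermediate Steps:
a = 1 (a = 5 - 4 = 1)
z(k) = -7/8 (z(k) = -7*(11 + (-6 - 1*6))/(-5 - 3) = -7*(11 + (-6 - 6))/(-8) = -7*(11 - 12)*(-1)/8 = -(-7)*(-1)/8 = -7*⅛ = -7/8)
-99*z(a) = -99*(-7/8) = 693/8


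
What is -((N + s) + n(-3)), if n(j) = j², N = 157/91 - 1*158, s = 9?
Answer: 12583/91 ≈ 138.27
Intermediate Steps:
N = -14221/91 (N = 157*(1/91) - 158 = 157/91 - 158 = -14221/91 ≈ -156.27)
-((N + s) + n(-3)) = -((-14221/91 + 9) + (-3)²) = -(-13402/91 + 9) = -1*(-12583/91) = 12583/91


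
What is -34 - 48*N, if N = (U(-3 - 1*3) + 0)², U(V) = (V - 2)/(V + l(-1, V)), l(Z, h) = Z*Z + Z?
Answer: -358/3 ≈ -119.33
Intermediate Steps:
l(Z, h) = Z + Z² (l(Z, h) = Z² + Z = Z + Z²)
U(V) = (-2 + V)/V (U(V) = (V - 2)/(V - (1 - 1)) = (-2 + V)/(V - 1*0) = (-2 + V)/(V + 0) = (-2 + V)/V)
N = 16/9 (N = ((-2 + (-3 - 1*3))/(-3 - 1*3) + 0)² = ((-2 + (-3 - 3))/(-3 - 3) + 0)² = ((-2 - 6)/(-6) + 0)² = (-⅙*(-8) + 0)² = (4/3 + 0)² = (4/3)² = 16/9 ≈ 1.7778)
-34 - 48*N = -34 - 48*16/9 = -34 - 256/3 = -358/3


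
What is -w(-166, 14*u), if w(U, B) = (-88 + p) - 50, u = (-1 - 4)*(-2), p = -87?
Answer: 225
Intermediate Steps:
u = 10 (u = -5*(-2) = 10)
w(U, B) = -225 (w(U, B) = (-88 - 87) - 50 = -175 - 50 = -225)
-w(-166, 14*u) = -1*(-225) = 225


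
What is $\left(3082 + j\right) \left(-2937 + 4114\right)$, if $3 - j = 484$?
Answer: $3061377$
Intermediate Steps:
$j = -481$ ($j = 3 - 484 = -481$)
$\left(3082 + j\right) \left(-2937 + 4114\right) = \left(3082 - 481\right) \left(-2937 + 4114\right) = 2601 \cdot 1177 = 3061377$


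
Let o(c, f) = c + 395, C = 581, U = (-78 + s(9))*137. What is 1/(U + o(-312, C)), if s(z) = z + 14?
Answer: -1/7452 ≈ -0.00013419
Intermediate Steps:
s(z) = 14 + z
U = -7535 (U = (-78 + (14 + 9))*137 = (-78 + 23)*137 = -55*137 = -7535)
o(c, f) = 395 + c
1/(U + o(-312, C)) = 1/(-7535 + (395 - 312)) = 1/(-7535 + 83) = 1/(-7452) = -1/7452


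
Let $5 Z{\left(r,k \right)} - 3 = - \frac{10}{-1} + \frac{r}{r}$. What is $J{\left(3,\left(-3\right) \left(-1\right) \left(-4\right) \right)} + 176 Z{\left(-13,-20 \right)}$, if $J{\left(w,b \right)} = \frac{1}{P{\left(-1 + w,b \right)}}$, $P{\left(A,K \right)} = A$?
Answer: $\frac{4933}{10} \approx 493.3$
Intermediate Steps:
$Z{\left(r,k \right)} = \frac{14}{5}$ ($Z{\left(r,k \right)} = \frac{3}{5} + \frac{- \frac{10}{-1} + \frac{r}{r}}{5} = \frac{3}{5} + \frac{\left(-10\right) \left(-1\right) + 1}{5} = \frac{3}{5} + \frac{10 + 1}{5} = \frac{3}{5} + \frac{1}{5} \cdot 11 = \frac{3}{5} + \frac{11}{5} = \frac{14}{5}$)
$J{\left(w,b \right)} = \frac{1}{-1 + w}$
$J{\left(3,\left(-3\right) \left(-1\right) \left(-4\right) \right)} + 176 Z{\left(-13,-20 \right)} = \frac{1}{-1 + 3} + 176 \cdot \frac{14}{5} = \frac{1}{2} + \frac{2464}{5} = \frac{4933}{10}$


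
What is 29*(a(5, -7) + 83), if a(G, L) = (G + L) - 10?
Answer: 2059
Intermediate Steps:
a(G, L) = -10 + G + L
29*(a(5, -7) + 83) = 29*((-10 + 5 - 7) + 83) = 29*(-12 + 83) = 29*71 = 2059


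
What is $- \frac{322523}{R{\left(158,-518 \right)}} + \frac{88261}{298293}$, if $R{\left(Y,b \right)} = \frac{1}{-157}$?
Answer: $\frac{15104397546784}{298293} \approx 5.0636 \cdot 10^{7}$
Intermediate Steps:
$R{\left(Y,b \right)} = - \frac{1}{157}$
$- \frac{322523}{R{\left(158,-518 \right)}} + \frac{88261}{298293} = - \frac{322523}{- \frac{1}{157}} + \frac{88261}{298293} = \left(-322523\right) \left(-157\right) + 88261 \cdot \frac{1}{298293} = 50636111 + \frac{88261}{298293} = \frac{15104397546784}{298293}$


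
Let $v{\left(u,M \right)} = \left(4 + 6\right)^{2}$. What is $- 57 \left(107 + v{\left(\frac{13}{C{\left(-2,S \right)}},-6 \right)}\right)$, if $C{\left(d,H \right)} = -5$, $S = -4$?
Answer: $-11799$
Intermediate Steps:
$v{\left(u,M \right)} = 100$ ($v{\left(u,M \right)} = 10^{2} = 100$)
$- 57 \left(107 + v{\left(\frac{13}{C{\left(-2,S \right)}},-6 \right)}\right) = - 57 \left(107 + 100\right) = \left(-57\right) 207 = -11799$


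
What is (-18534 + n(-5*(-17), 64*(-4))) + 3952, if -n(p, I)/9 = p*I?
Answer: 181258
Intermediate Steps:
n(p, I) = -9*I*p (n(p, I) = -9*p*I = -9*I*p)
(-18534 + n(-5*(-17), 64*(-4))) + 3952 = (-18534 - 9*64*(-4)*(-5*(-17))) + 3952 = (-18534 - 9*(-256)*85) + 3952 = (-18534 + 195840) + 3952 = 177306 + 3952 = 181258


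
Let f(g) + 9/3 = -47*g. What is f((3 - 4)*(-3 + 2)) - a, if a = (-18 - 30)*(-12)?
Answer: -626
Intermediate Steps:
f(g) = -3 - 47*g
a = 576 (a = -48*(-12) = 576)
f((3 - 4)*(-3 + 2)) - a = (-3 - 47*(3 - 4)*(-3 + 2)) - 1*576 = (-3 - (-47)*(-1)) - 576 = (-3 - 47*1) - 576 = (-3 - 47) - 576 = -50 - 576 = -626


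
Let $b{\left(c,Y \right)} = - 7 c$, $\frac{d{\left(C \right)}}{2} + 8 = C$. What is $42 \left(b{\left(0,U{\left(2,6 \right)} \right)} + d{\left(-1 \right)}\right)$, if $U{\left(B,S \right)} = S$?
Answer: $-756$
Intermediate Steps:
$d{\left(C \right)} = -16 + 2 C$
$42 \left(b{\left(0,U{\left(2,6 \right)} \right)} + d{\left(-1 \right)}\right) = 42 \left(\left(-7\right) 0 + \left(-16 + 2 \left(-1\right)\right)\right) = 42 \left(0 - 18\right) = 42 \left(-18\right) = -756$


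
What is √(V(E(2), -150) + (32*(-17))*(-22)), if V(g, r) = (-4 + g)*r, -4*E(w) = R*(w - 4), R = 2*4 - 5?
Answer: √12343 ≈ 111.10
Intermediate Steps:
R = 3 (R = 8 - 5 = 3)
E(w) = 3 - 3*w/4 (E(w) = -3*(w - 4)/4 = -3*(-4 + w)/4 = -(-12 + 3*w)/4 = 3 - 3*w/4)
V(g, r) = r*(-4 + g)
√(V(E(2), -150) + (32*(-17))*(-22)) = √(-150*(-4 + (3 - ¾*2)) + (32*(-17))*(-22)) = √(-150*(-4 + (3 - 3/2)) - 544*(-22)) = √(-150*(-4 + 3/2) + 11968) = √(-150*(-5/2) + 11968) = √(375 + 11968) = √12343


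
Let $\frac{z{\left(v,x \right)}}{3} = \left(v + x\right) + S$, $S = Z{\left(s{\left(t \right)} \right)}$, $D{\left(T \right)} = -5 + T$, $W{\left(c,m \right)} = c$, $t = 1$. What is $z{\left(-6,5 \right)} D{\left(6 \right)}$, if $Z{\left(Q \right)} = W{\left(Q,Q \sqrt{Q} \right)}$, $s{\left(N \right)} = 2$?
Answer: $3$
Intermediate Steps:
$Z{\left(Q \right)} = Q$
$S = 2$
$z{\left(v,x \right)} = 6 + 3 v + 3 x$ ($z{\left(v,x \right)} = 3 \left(\left(v + x\right) + 2\right) = 3 \left(2 + v + x\right) = 6 + 3 v + 3 x$)
$z{\left(-6,5 \right)} D{\left(6 \right)} = \left(6 + 3 \left(-6\right) + 3 \cdot 5\right) \left(-5 + 6\right) = \left(6 - 18 + 15\right) 1 = 3 \cdot 1 = 3$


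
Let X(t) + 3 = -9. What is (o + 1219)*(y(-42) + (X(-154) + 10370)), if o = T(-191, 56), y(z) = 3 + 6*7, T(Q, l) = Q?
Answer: 10694284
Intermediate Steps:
X(t) = -12 (X(t) = -3 - 9 = -12)
y(z) = 45 (y(z) = 3 + 42 = 45)
o = -191
(o + 1219)*(y(-42) + (X(-154) + 10370)) = (-191 + 1219)*(45 + (-12 + 10370)) = 1028*(45 + 10358) = 1028*10403 = 10694284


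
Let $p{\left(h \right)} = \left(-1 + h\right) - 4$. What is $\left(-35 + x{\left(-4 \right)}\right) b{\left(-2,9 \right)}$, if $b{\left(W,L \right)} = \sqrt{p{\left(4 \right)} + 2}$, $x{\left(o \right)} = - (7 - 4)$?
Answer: $-38$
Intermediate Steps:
$p{\left(h \right)} = -5 + h$ ($p{\left(h \right)} = \left(-1 + h\right) - 4 = -5 + h$)
$x{\left(o \right)} = -3$ ($x{\left(o \right)} = - (7 - 4) = \left(-1\right) 3 = -3$)
$b{\left(W,L \right)} = 1$ ($b{\left(W,L \right)} = \sqrt{\left(-5 + 4\right) + 2} = \sqrt{-1 + 2} = \sqrt{1} = 1$)
$\left(-35 + x{\left(-4 \right)}\right) b{\left(-2,9 \right)} = \left(-35 - 3\right) 1 = \left(-38\right) 1 = -38$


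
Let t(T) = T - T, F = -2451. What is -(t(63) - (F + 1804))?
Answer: -647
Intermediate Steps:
t(T) = 0
-(t(63) - (F + 1804)) = -(0 - (-2451 + 1804)) = -(0 - 1*(-647)) = -(0 + 647) = -1*647 = -647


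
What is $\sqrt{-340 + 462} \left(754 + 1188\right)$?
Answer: $1942 \sqrt{122} \approx 21450.0$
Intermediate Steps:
$\sqrt{-340 + 462} \left(754 + 1188\right) = \sqrt{122} \cdot 1942 = 1942 \sqrt{122}$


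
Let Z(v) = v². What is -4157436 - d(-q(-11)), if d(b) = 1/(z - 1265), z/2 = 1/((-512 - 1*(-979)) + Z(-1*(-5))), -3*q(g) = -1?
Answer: -1293748351158/311189 ≈ -4.1574e+6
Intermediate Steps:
q(g) = ⅓ (q(g) = -⅓*(-1) = ⅓)
z = 1/246 (z = 2/((-512 - 1*(-979)) + (-1*(-5))²) = 2/((-512 + 979) + 5²) = 2/(467 + 25) = 2/492 = 2*(1/492) = 1/246 ≈ 0.0040650)
d(b) = -246/311189 (d(b) = 1/(1/246 - 1265) = 1/(-311189/246) = -246/311189)
-4157436 - d(-q(-11)) = -4157436 - 1*(-246/311189) = -4157436 + 246/311189 = -1293748351158/311189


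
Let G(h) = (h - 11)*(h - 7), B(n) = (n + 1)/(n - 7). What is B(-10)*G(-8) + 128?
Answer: 4741/17 ≈ 278.88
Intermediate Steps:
B(n) = (1 + n)/(-7 + n)
G(h) = (-11 + h)*(-7 + h)
B(-10)*G(-8) + 128 = ((1 - 10)/(-7 - 10))*(77 + (-8)² - 18*(-8)) + 128 = (-9/(-17))*(77 + 64 + 144) + 128 = -1/17*(-9)*285 + 128 = (9/17)*285 + 128 = 2565/17 + 128 = 4741/17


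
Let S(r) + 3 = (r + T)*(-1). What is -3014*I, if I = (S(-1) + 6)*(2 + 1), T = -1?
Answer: -45210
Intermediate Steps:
S(r) = -2 - r (S(r) = -3 + (r - 1)*(-1) = -3 + (-1 + r)*(-1) = -3 + (1 - r) = -2 - r)
I = 15 (I = ((-2 - 1*(-1)) + 6)*(2 + 1) = ((-2 + 1) + 6)*3 = (-1 + 6)*3 = 5*3 = 15)
-3014*I = -3014*15 = -45210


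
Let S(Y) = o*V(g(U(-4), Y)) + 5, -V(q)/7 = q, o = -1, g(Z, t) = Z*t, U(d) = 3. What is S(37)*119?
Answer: 93058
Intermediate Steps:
V(q) = -7*q
S(Y) = 5 + 21*Y (S(Y) = -(-7)*3*Y + 5 = -(-21)*Y + 5 = 21*Y + 5 = 5 + 21*Y)
S(37)*119 = (5 + 21*37)*119 = (5 + 777)*119 = 782*119 = 93058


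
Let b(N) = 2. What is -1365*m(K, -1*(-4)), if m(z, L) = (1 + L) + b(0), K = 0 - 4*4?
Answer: -9555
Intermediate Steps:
K = -16 (K = 0 - 16 = -16)
m(z, L) = 3 + L (m(z, L) = (1 + L) + 2 = 3 + L)
-1365*m(K, -1*(-4)) = -1365*(3 - 1*(-4)) = -1365*(3 + 4) = -1365*7 = -9555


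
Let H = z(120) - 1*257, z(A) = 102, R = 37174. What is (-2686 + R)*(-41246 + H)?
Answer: -1427837688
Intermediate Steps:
H = -155 (H = 102 - 1*257 = 102 - 257 = -155)
(-2686 + R)*(-41246 + H) = (-2686 + 37174)*(-41246 - 155) = 34488*(-41401) = -1427837688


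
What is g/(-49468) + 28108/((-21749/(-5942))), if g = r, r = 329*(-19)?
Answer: 8262169317447/1075879532 ≈ 7679.5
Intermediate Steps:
r = -6251
g = -6251
g/(-49468) + 28108/((-21749/(-5942))) = -6251/(-49468) + 28108/((-21749/(-5942))) = -6251*(-1/49468) + 28108/((-21749*(-1/5942))) = 6251/49468 + 28108/(21749/5942) = 6251/49468 + 28108*(5942/21749) = 6251/49468 + 167017736/21749 = 8262169317447/1075879532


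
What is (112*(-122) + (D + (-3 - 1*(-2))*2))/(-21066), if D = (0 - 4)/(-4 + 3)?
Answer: 2277/3511 ≈ 0.64853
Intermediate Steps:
D = 4 (D = -4/(-1) = -4*(-1) = 4)
(112*(-122) + (D + (-3 - 1*(-2))*2))/(-21066) = (112*(-122) + (4 + (-3 - 1*(-2))*2))/(-21066) = (-13664 + (4 + (-3 + 2)*2))*(-1/21066) = (-13664 + (4 - 1*2))*(-1/21066) = (-13664 + (4 - 2))*(-1/21066) = (-13664 + 2)*(-1/21066) = -13662*(-1/21066) = 2277/3511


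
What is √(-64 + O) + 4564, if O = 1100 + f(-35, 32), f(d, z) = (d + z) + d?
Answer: 4564 + √998 ≈ 4595.6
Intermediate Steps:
f(d, z) = z + 2*d
O = 1062 (O = 1100 + (32 + 2*(-35)) = 1100 + (32 - 70) = 1100 - 38 = 1062)
√(-64 + O) + 4564 = √(-64 + 1062) + 4564 = √998 + 4564 = 4564 + √998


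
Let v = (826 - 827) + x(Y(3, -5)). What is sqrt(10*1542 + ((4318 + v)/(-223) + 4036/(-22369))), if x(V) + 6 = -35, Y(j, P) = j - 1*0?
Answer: 2*sqrt(95803588116455179)/4988287 ≈ 124.10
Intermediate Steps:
Y(j, P) = j (Y(j, P) = j + 0 = j)
x(V) = -41 (x(V) = -6 - 35 = -41)
v = -42 (v = (826 - 827) - 41 = -1 - 41 = -42)
sqrt(10*1542 + ((4318 + v)/(-223) + 4036/(-22369))) = sqrt(10*1542 + ((4318 - 42)/(-223) + 4036/(-22369))) = sqrt(15420 + (4276*(-1/223) + 4036*(-1/22369))) = sqrt(15420 + (-4276/223 - 4036/22369)) = sqrt(15420 - 96549872/4988287) = sqrt(76822835668/4988287) = 2*sqrt(95803588116455179)/4988287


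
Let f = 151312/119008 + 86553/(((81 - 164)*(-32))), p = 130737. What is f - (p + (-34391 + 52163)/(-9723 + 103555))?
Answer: -15142650146508161/115855121056 ≈ -1.3070e+5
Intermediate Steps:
f = 334449503/9877664 (f = 151312*(1/119008) + 86553/((-83*(-32))) = 9457/7438 + 86553/2656 = 334449503/9877664 ≈ 33.859)
f - (p + (-34391 + 52163)/(-9723 + 103555)) = 334449503/9877664 - (130737 + (-34391 + 52163)/(-9723 + 103555)) = 334449503/9877664 - (130737 + 17772/93832) = 334449503/9877664 - (130737 + 17772*(1/93832)) = 334449503/9877664 - (130737 + 4443/23458) = 334449503/9877664 - 1*3066832989/23458 = 334449503/9877664 - 3066832989/23458 = -15142650146508161/115855121056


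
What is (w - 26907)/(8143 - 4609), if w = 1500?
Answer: -8469/1178 ≈ -7.1893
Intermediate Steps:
(w - 26907)/(8143 - 4609) = (1500 - 26907)/(8143 - 4609) = -25407/3534 = -25407*1/3534 = -8469/1178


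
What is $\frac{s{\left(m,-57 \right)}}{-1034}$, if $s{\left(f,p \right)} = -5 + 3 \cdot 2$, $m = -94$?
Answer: $- \frac{1}{1034} \approx -0.00096712$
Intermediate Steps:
$s{\left(f,p \right)} = 1$ ($s{\left(f,p \right)} = -5 + 6 = 1$)
$\frac{s{\left(m,-57 \right)}}{-1034} = 1 \frac{1}{-1034} = 1 \left(- \frac{1}{1034}\right) = - \frac{1}{1034}$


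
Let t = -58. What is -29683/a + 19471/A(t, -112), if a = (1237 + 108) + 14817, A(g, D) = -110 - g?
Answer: -158116909/420212 ≈ -376.28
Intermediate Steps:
a = 16162 (a = 1345 + 14817 = 16162)
-29683/a + 19471/A(t, -112) = -29683/16162 + 19471/(-110 - 1*(-58)) = -29683*1/16162 + 19471/(-110 + 58) = -29683/16162 + 19471/(-52) = -29683/16162 + 19471*(-1/52) = -29683/16162 - 19471/52 = -158116909/420212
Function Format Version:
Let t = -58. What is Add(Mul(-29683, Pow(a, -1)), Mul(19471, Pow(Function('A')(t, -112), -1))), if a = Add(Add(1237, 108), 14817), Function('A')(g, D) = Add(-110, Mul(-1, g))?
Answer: Rational(-158116909, 420212) ≈ -376.28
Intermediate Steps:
a = 16162 (a = Add(1345, 14817) = 16162)
Add(Mul(-29683, Pow(a, -1)), Mul(19471, Pow(Function('A')(t, -112), -1))) = Add(Mul(-29683, Pow(16162, -1)), Mul(19471, Pow(Add(-110, Mul(-1, -58)), -1))) = Add(Mul(-29683, Rational(1, 16162)), Mul(19471, Pow(Add(-110, 58), -1))) = Add(Rational(-29683, 16162), Mul(19471, Pow(-52, -1))) = Add(Rational(-29683, 16162), Mul(19471, Rational(-1, 52))) = Add(Rational(-29683, 16162), Rational(-19471, 52)) = Rational(-158116909, 420212)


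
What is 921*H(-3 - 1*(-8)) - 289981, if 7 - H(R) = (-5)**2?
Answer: -306559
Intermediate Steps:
H(R) = -18 (H(R) = 7 - 1*(-5)**2 = 7 - 1*25 = 7 - 25 = -18)
921*H(-3 - 1*(-8)) - 289981 = 921*(-18) - 289981 = -16578 - 289981 = -306559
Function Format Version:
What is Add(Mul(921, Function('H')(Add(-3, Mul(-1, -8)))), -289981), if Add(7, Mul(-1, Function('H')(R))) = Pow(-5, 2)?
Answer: -306559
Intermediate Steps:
Function('H')(R) = -18 (Function('H')(R) = Add(7, Mul(-1, Pow(-5, 2))) = Add(7, Mul(-1, 25)) = Add(7, -25) = -18)
Add(Mul(921, Function('H')(Add(-3, Mul(-1, -8)))), -289981) = Add(Mul(921, -18), -289981) = Add(-16578, -289981) = -306559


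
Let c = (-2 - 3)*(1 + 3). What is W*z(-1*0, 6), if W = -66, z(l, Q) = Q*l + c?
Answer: 1320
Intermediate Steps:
c = -20 (c = -5*4 = -20)
z(l, Q) = -20 + Q*l (z(l, Q) = Q*l - 20 = -20 + Q*l)
W*z(-1*0, 6) = -66*(-20 + 6*(-1*0)) = -66*(-20 + 6*0) = -66*(-20 + 0) = -66*(-20) = 1320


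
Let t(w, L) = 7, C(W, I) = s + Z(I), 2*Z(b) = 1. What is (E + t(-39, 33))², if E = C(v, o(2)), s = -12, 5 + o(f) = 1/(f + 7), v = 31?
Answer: 81/4 ≈ 20.250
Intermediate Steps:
Z(b) = ½ (Z(b) = (½)*1 = ½)
o(f) = -5 + 1/(7 + f) (o(f) = -5 + 1/(f + 7) = -5 + 1/(7 + f))
C(W, I) = -23/2 (C(W, I) = -12 + ½ = -23/2)
E = -23/2 ≈ -11.500
(E + t(-39, 33))² = (-23/2 + 7)² = (-9/2)² = 81/4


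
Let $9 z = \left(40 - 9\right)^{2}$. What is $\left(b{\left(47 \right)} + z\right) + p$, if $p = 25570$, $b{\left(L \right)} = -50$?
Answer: $\frac{230641}{9} \approx 25627.0$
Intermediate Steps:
$z = \frac{961}{9}$ ($z = \frac{\left(40 - 9\right)^{2}}{9} = \frac{31^{2}}{9} = \frac{1}{9} \cdot 961 = \frac{961}{9} \approx 106.78$)
$\left(b{\left(47 \right)} + z\right) + p = \left(-50 + \frac{961}{9}\right) + 25570 = \frac{511}{9} + 25570 = \frac{230641}{9}$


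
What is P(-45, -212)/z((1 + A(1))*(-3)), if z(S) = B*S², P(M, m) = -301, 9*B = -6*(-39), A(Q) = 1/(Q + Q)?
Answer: -602/1053 ≈ -0.57170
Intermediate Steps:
A(Q) = 1/(2*Q)
B = 26 (B = (-6*(-39))/9 = (⅑)*234 = 26)
z(S) = 26*S²
P(-45, -212)/z((1 + A(1))*(-3)) = -301*1/(234*(1 + (½)/1)²) = -301*1/(234*(1 + (½)*1)²) = -301*1/(234*(1 + ½)²) = -301/(26*((3/2)*(-3))²) = -301/(26*(-9/2)²) = -301/(26*(81/4)) = -301/1053/2 = -301*2/1053 = -602/1053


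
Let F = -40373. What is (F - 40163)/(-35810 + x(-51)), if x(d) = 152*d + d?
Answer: 80536/43613 ≈ 1.8466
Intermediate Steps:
x(d) = 153*d
(F - 40163)/(-35810 + x(-51)) = (-40373 - 40163)/(-35810 + 153*(-51)) = -80536/(-35810 - 7803) = -80536/(-43613) = -80536*(-1/43613) = 80536/43613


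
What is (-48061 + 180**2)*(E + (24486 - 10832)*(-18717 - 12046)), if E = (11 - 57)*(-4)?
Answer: 6578212267698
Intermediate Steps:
E = 184 (E = -46*(-4) = 184)
(-48061 + 180**2)*(E + (24486 - 10832)*(-18717 - 12046)) = (-48061 + 180**2)*(184 + (24486 - 10832)*(-18717 - 12046)) = (-48061 + 32400)*(184 + 13654*(-30763)) = -15661*(184 - 420038002) = -15661*(-420037818) = 6578212267698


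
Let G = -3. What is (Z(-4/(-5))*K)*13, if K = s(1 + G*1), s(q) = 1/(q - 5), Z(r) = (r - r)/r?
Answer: 0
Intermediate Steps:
Z(r) = 0 (Z(r) = 0/r = 0)
s(q) = 1/(-5 + q)
K = -1/7 (K = 1/(-5 + (1 - 3*1)) = 1/(-5 + (1 - 3)) = 1/(-5 - 2) = 1/(-7) = -1/7 ≈ -0.14286)
(Z(-4/(-5))*K)*13 = (0*(-1/7))*13 = 0*13 = 0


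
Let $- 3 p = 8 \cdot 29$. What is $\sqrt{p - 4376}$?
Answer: $\frac{4 i \sqrt{2505}}{3} \approx 66.733 i$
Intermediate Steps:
$p = - \frac{232}{3}$ ($p = - \frac{8 \cdot 29}{3} = \left(- \frac{1}{3}\right) 232 = - \frac{232}{3} \approx -77.333$)
$\sqrt{p - 4376} = \sqrt{- \frac{232}{3} - 4376} = \sqrt{- \frac{13360}{3}} = \frac{4 i \sqrt{2505}}{3}$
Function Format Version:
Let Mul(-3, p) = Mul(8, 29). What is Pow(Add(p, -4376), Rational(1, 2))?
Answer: Mul(Rational(4, 3), I, Pow(2505, Rational(1, 2))) ≈ Mul(66.733, I)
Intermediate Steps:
p = Rational(-232, 3) (p = Mul(Rational(-1, 3), Mul(8, 29)) = Mul(Rational(-1, 3), 232) = Rational(-232, 3) ≈ -77.333)
Pow(Add(p, -4376), Rational(1, 2)) = Pow(Add(Rational(-232, 3), -4376), Rational(1, 2)) = Pow(Rational(-13360, 3), Rational(1, 2)) = Mul(Rational(4, 3), I, Pow(2505, Rational(1, 2)))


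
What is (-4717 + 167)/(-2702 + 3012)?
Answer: -455/31 ≈ -14.677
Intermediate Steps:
(-4717 + 167)/(-2702 + 3012) = -4550/310 = -4550*1/310 = -455/31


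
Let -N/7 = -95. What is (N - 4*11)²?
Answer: 385641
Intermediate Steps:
N = 665 (N = -7*(-95) = 665)
(N - 4*11)² = (665 - 4*11)² = (665 - 44)² = 621² = 385641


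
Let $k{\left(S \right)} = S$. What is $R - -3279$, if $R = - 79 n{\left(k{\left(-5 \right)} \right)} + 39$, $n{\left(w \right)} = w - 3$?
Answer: $3950$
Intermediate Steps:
$n{\left(w \right)} = -3 + w$ ($n{\left(w \right)} = w - 3 = -3 + w$)
$R = 671$ ($R = - 79 \left(-3 - 5\right) + 39 = \left(-79\right) \left(-8\right) + 39 = 632 + 39 = 671$)
$R - -3279 = 671 - -3279 = 671 + 3279 = 3950$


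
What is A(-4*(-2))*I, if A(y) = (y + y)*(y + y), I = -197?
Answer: -50432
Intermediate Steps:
A(y) = 4*y² (A(y) = (2*y)*(2*y) = 4*y²)
A(-4*(-2))*I = (4*(-4*(-2))²)*(-197) = (4*8²)*(-197) = (4*64)*(-197) = 256*(-197) = -50432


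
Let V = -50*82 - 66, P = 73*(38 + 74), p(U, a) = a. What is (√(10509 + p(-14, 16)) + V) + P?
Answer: 4010 + 5*√421 ≈ 4112.6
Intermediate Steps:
P = 8176 (P = 73*112 = 8176)
V = -4166 (V = -4100 - 66 = -4166)
(√(10509 + p(-14, 16)) + V) + P = (√(10509 + 16) - 4166) + 8176 = (√10525 - 4166) + 8176 = (5*√421 - 4166) + 8176 = (-4166 + 5*√421) + 8176 = 4010 + 5*√421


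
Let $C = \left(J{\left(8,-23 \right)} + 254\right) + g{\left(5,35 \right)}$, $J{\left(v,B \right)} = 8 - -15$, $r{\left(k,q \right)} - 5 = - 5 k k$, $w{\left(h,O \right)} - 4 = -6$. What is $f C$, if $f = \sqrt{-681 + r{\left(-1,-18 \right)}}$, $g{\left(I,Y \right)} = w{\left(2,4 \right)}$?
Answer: $275 i \sqrt{681} \approx 7176.4 i$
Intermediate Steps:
$w{\left(h,O \right)} = -2$ ($w{\left(h,O \right)} = 4 - 6 = -2$)
$g{\left(I,Y \right)} = -2$
$r{\left(k,q \right)} = 5 - 5 k^{2}$ ($r{\left(k,q \right)} = 5 + - 5 k k = 5 - 5 k^{2}$)
$J{\left(v,B \right)} = 23$ ($J{\left(v,B \right)} = 8 + 15 = 23$)
$C = 275$ ($C = \left(23 + 254\right) - 2 = 277 - 2 = 275$)
$f = i \sqrt{681}$ ($f = \sqrt{-681 + \left(5 - 5 \left(-1\right)^{2}\right)} = \sqrt{-681 + \left(5 - 5\right)} = \sqrt{-681 + 0} = \sqrt{-681} = i \sqrt{681} \approx 26.096 i$)
$f C = i \sqrt{681} \cdot 275 = 275 i \sqrt{681}$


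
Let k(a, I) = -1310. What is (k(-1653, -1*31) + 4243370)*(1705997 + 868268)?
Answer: 10920186585900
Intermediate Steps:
(k(-1653, -1*31) + 4243370)*(1705997 + 868268) = (-1310 + 4243370)*(1705997 + 868268) = 4242060*2574265 = 10920186585900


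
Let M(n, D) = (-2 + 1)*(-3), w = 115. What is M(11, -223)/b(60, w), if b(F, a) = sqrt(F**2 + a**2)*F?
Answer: sqrt(673)/67300 ≈ 0.00038547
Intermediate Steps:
M(n, D) = 3 (M(n, D) = -1*(-3) = 3)
b(F, a) = F*sqrt(F**2 + a**2)
M(11, -223)/b(60, w) = 3/((60*sqrt(60**2 + 115**2))) = 3/((60*sqrt(3600 + 13225))) = 3/((60*sqrt(16825))) = 3/((60*(5*sqrt(673)))) = 3/((300*sqrt(673))) = 3*(sqrt(673)/201900) = sqrt(673)/67300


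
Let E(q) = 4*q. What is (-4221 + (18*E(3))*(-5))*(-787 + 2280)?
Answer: -7914393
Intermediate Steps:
(-4221 + (18*E(3))*(-5))*(-787 + 2280) = (-4221 + (18*(4*3))*(-5))*(-787 + 2280) = (-4221 + (18*12)*(-5))*1493 = (-4221 + 216*(-5))*1493 = (-4221 - 1080)*1493 = -5301*1493 = -7914393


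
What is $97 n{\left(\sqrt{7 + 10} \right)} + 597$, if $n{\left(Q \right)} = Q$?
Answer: $597 + 97 \sqrt{17} \approx 996.94$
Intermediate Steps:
$97 n{\left(\sqrt{7 + 10} \right)} + 597 = 97 \sqrt{7 + 10} + 597 = 97 \sqrt{17} + 597 = 597 + 97 \sqrt{17}$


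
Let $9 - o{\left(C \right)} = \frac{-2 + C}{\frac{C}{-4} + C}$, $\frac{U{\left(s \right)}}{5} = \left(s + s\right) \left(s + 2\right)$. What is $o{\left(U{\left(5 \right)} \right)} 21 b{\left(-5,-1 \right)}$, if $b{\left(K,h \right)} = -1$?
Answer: $- \frac{4029}{25} \approx -161.16$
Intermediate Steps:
$U{\left(s \right)} = 10 s \left(2 + s\right)$ ($U{\left(s \right)} = 5 \left(s + s\right) \left(s + 2\right) = 5 \cdot 2 s \left(2 + s\right) = 10 s \left(2 + s\right)$)
$o{\left(C \right)} = 9 - \frac{4 \left(-2 + C\right)}{3 C}$ ($o{\left(C \right)} = 9 - \frac{-2 + C}{\frac{C}{-4} + C} = 9 - \frac{-2 + C}{C \left(- \frac{1}{4}\right) + C} = 9 - \frac{-2 + C}{- \frac{C}{4} + C} = 9 - \frac{-2 + C}{\frac{3}{4} C} = 9 - \left(-2 + C\right) \frac{4}{3 C} = 9 - \frac{4 \left(-2 + C\right)}{3 C}$)
$o{\left(U{\left(5 \right)} \right)} 21 b{\left(-5,-1 \right)} = \frac{8 + 23 \cdot 10 \cdot 5 \left(2 + 5\right)}{3 \cdot 10 \cdot 5 \left(2 + 5\right)} 21 \left(-1\right) = \frac{8 + 23 \cdot 10 \cdot 5 \cdot 7}{3 \cdot 10 \cdot 5 \cdot 7} \cdot 21 \left(-1\right) = \frac{8 + 23 \cdot 350}{3 \cdot 350} \cdot 21 \left(-1\right) = \frac{1}{3} \cdot \frac{1}{350} \left(8 + 8050\right) 21 \left(-1\right) = \frac{1}{3} \cdot \frac{1}{350} \cdot 8058 \cdot 21 \left(-1\right) = \frac{1343}{175} \cdot 21 \left(-1\right) = \frac{4029}{25} \left(-1\right) = - \frac{4029}{25}$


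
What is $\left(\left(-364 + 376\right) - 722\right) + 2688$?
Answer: $1978$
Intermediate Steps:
$\left(\left(-364 + 376\right) - 722\right) + 2688 = \left(12 - 722\right) + 2688 = -710 + 2688 = 1978$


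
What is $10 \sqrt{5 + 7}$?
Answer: $20 \sqrt{3} \approx 34.641$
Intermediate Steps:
$10 \sqrt{5 + 7} = 10 \sqrt{12} = 10 \cdot 2 \sqrt{3} = 20 \sqrt{3}$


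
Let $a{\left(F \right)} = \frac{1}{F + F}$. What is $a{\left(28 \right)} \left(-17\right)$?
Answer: $- \frac{17}{56} \approx -0.30357$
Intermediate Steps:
$a{\left(F \right)} = \frac{1}{2 F}$
$a{\left(28 \right)} \left(-17\right) = \frac{1}{2 \cdot 28} \left(-17\right) = \frac{1}{2} \cdot \frac{1}{28} \left(-17\right) = \frac{1}{56} \left(-17\right) = - \frac{17}{56}$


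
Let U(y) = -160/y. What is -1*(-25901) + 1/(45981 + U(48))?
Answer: 3572602636/137933 ≈ 25901.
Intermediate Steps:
-1*(-25901) + 1/(45981 + U(48)) = -1*(-25901) + 1/(45981 - 160/48) = 25901 + 1/(45981 - 160*1/48) = 25901 + 1/(45981 - 10/3) = 25901 + 1/(137933/3) = 25901 + 3/137933 = 3572602636/137933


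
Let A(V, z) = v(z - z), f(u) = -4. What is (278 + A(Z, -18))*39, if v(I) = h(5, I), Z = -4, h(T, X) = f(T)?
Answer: 10686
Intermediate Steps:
h(T, X) = -4
v(I) = -4
A(V, z) = -4
(278 + A(Z, -18))*39 = (278 - 4)*39 = 274*39 = 10686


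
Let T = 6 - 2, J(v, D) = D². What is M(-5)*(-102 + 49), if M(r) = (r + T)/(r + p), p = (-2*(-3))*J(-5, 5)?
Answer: 53/145 ≈ 0.36552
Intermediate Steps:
p = 150 (p = -2*(-3)*5² = 6*25 = 150)
T = 4
M(r) = (4 + r)/(150 + r) (M(r) = (r + 4)/(r + 150) = (4 + r)/(150 + r))
M(-5)*(-102 + 49) = ((4 - 5)/(150 - 5))*(-102 + 49) = (-1/145)*(-53) = ((1/145)*(-1))*(-53) = -1/145*(-53) = 53/145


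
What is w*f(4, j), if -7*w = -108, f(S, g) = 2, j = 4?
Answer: 216/7 ≈ 30.857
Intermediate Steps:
w = 108/7 (w = -⅐*(-108) = 108/7 ≈ 15.429)
w*f(4, j) = (108/7)*2 = 216/7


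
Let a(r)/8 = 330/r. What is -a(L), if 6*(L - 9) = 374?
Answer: -3960/107 ≈ -37.009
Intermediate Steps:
L = 214/3 (L = 9 + (1/6)*374 = 9 + 187/3 = 214/3 ≈ 71.333)
a(r) = 2640/r (a(r) = 8*(330/r) = 2640/r)
-a(L) = -2640/214/3 = -2640*3/214 = -1*3960/107 = -3960/107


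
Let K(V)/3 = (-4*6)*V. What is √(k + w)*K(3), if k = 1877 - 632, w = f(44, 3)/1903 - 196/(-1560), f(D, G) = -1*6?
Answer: -36*√685833773028690/123695 ≈ -7621.8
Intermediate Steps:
f(D, G) = -6
K(V) = -72*V (K(V) = 3*((-4*6)*V) = 3*(-24*V) = -72*V)
w = 90907/742170 (w = -6/1903 - 196/(-1560) = -6*1/1903 - 196*(-1/1560) = -6/1903 + 49/390 = 90907/742170 ≈ 0.12249)
k = 1245
√(k + w)*K(3) = √(1245 + 90907/742170)*(-72*3) = √(924092557/742170)*(-216) = (√685833773028690/742170)*(-216) = -36*√685833773028690/123695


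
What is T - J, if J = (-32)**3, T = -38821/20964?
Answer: 686909531/20964 ≈ 32766.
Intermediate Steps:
T = -38821/20964 (T = -38821*1/20964 = -38821/20964 ≈ -1.8518)
J = -32768
T - J = -38821/20964 - 1*(-32768) = -38821/20964 + 32768 = 686909531/20964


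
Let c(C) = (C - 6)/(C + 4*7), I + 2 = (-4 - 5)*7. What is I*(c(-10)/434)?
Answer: 260/1953 ≈ 0.13313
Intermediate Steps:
I = -65 (I = -2 + (-4 - 5)*7 = -2 - 9*7 = -2 - 63 = -65)
c(C) = (-6 + C)/(28 + C) (c(C) = (-6 + C)/(C + 28) = (-6 + C)/(28 + C))
I*(c(-10)/434) = -65*(-6 - 10)/(28 - 10)/434 = -65*-16/18/434 = -65*(1/18)*(-16)/434 = -(-520)/(9*434) = -65*(-4/1953) = 260/1953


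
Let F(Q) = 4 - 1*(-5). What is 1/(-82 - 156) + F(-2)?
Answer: 2141/238 ≈ 8.9958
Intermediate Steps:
F(Q) = 9 (F(Q) = 4 + 5 = 9)
1/(-82 - 156) + F(-2) = 1/(-82 - 156) + 9 = 1/(-238) + 9 = -1/238 + 9 = 2141/238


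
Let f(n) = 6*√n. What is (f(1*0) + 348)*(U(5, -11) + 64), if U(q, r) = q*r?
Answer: 3132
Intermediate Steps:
(f(1*0) + 348)*(U(5, -11) + 64) = (6*√(1*0) + 348)*(5*(-11) + 64) = (6*√0 + 348)*(-55 + 64) = (6*0 + 348)*9 = (0 + 348)*9 = 348*9 = 3132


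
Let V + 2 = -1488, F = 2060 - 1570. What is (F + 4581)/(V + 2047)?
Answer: 5071/557 ≈ 9.1041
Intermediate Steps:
F = 490
V = -1490 (V = -2 - 1488 = -1490)
(F + 4581)/(V + 2047) = (490 + 4581)/(-1490 + 2047) = 5071/557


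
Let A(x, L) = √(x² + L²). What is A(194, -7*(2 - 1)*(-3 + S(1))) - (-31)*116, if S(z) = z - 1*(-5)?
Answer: 3596 + √38077 ≈ 3791.1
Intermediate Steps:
S(z) = 5 + z (S(z) = z + 5 = 5 + z)
A(x, L) = √(L² + x²)
A(194, -7*(2 - 1)*(-3 + S(1))) - (-31)*116 = √((-7*(2 - 1)*(-3 + (5 + 1)))² + 194²) - (-31)*116 = √((-7*(-3 + 6))² + 37636) - 1*(-3596) = √((-7*3)² + 37636) + 3596 = √((-21)² + 37636) + 3596 = √(441 + 37636) + 3596 = √38077 + 3596 = 3596 + √38077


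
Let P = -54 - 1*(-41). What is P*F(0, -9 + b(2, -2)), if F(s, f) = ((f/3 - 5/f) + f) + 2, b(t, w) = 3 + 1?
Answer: 143/3 ≈ 47.667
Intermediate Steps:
b(t, w) = 4
P = -13 (P = -54 + 41 = -13)
F(s, f) = 2 - 5/f + 4*f/3 (F(s, f) = ((f*(⅓) - 5/f) + f) + 2 = ((f/3 - 5/f) + f) + 2 = ((-5/f + f/3) + f) + 2 = (-5/f + 4*f/3) + 2 = 2 - 5/f + 4*f/3)
P*F(0, -9 + b(2, -2)) = -13*(2 - 5/(-9 + 4) + 4*(-9 + 4)/3) = -13*(2 - 5/(-5) + (4/3)*(-5)) = -13*(2 - 5*(-⅕) - 20/3) = -13*(2 + 1 - 20/3) = -13*(-11/3) = 143/3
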